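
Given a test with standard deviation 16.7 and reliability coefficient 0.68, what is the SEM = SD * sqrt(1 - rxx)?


SEM = SD * sqrt(1 - rxx)
SEM = 16.7 * sqrt(1 - 0.68)
SEM = 16.7 * sqrt(0.32) = 16.7 * 0.565685
SEM = 9.4469

9.4469


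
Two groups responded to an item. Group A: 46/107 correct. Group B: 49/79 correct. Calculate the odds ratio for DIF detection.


Odds_A = 46/61 = 0.7541
Odds_B = 49/30 = 1.6333
OR = Odds_A / Odds_B = 0.7541 / 1.6333
Exactly, OR = (46 * 30) / (61 * 49) = 1380 / 2989
OR = 0.4617

0.4617


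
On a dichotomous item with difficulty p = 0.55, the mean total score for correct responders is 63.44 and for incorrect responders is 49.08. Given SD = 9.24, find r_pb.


q = 1 - p = 0.45
rpb = ((M1 - M0) / SD) * sqrt(p * q)
rpb = ((63.44 - 49.08) / 9.24) * sqrt(0.55 * 0.45)
rpb = 0.7732

0.7732


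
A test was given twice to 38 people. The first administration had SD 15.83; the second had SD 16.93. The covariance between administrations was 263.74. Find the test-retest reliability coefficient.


r = cov(X,Y) / (SD_X * SD_Y)
r = 263.74 / (15.83 * 16.93)
r = 263.74 / 268.0019
r = 0.9841

0.9841


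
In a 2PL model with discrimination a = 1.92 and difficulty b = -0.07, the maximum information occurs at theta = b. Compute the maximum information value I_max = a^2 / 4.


For 2PL, max info at theta = b = -0.07
I_max = a^2 / 4 = 1.92^2 / 4
= 3.6864 / 4
I_max = 0.9216

0.9216


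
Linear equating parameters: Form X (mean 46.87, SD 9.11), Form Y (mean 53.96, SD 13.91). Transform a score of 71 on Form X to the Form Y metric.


slope = SD_Y / SD_X = 13.91 / 9.11 ~ 1.5269
intercept = mean_Y - slope * mean_X = 53.96 - (13.91 / 9.11) * 46.87 ~ -17.6055
Y = slope * X + intercept. To avoid rounding drift from the rounded slope/intercept, evaluate the equivalent form Y = mean_Y + SD_Y * (X - mean_X) / SD_X at full precision:
Y = 53.96 + 13.91 * (71 - 46.87) / 9.11
Y = 53.96 + 13.91 * 24.13 / 9.11
Y = 53.96 + 335.6483 / 9.11
Y = 53.96 + 36.8439
Y = 90.8039

90.8039


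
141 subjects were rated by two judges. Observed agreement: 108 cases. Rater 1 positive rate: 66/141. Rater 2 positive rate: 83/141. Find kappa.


P_o = 108/141 = 0.765957
P_e = (66*83 + 75*58) / 19881 = 0.494341
kappa = (P_o - P_e) / (1 - P_e)
kappa = (0.765957 - 0.494341) / (1 - 0.494341)
kappa = 0.5372

0.5372


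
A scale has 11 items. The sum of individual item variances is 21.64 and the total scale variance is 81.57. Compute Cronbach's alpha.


alpha = (k/(k-1)) * (1 - sum(si^2)/s_total^2)
= (11/10) * (1 - 21.64/81.57)
alpha = 0.8082

0.8082


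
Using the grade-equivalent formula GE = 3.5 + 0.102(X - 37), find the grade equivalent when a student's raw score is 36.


raw - median = 36 - 37 = -1
slope * diff = 0.102 * -1 = -0.102
GE = 3.5 + -0.102
GE = 3.398

3.398


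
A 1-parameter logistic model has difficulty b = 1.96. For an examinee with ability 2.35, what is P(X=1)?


theta - b = 2.35 - 1.96 = 0.39
exp(-(theta - b)) = exp(-0.39) = 0.6771
P = 1 / (1 + 0.6771)
P = 0.5963

0.5963


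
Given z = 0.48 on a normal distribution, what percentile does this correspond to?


CDF(z) = 0.5 * (1 + erf(z/sqrt(2)))
erf(0.3394) = 0.3688
CDF = 0.6844
Percentile rank = 0.6844 * 100 = 68.44

68.44


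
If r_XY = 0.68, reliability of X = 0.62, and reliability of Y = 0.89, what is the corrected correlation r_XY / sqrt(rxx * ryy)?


r_corrected = rxy / sqrt(rxx * ryy)
= 0.68 / sqrt(0.62 * 0.89)
= 0.68 / sqrt(0.5518)
= 0.68 / 0.742832
r_corrected = 0.9154

0.9154


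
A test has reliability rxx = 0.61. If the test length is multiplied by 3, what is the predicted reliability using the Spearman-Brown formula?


r_new = (n * rxx) / (1 + (n-1) * rxx)
r_new = (3 * 0.61) / (1 + 2 * 0.61)
r_new = 1.83 / 2.22
r_new = 0.8243

0.8243


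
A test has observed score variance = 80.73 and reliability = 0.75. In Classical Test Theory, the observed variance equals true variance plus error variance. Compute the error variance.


var_true = rxx * var_obs = 0.75 * 80.73 = 60.5475
var_error = var_obs - var_true
var_error = 80.73 - 60.5475
var_error = 20.1825

20.1825


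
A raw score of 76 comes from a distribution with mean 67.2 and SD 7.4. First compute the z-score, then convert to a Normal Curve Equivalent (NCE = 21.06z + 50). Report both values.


z = (X - mean) / SD = (76 - 67.2) / 7.4
z = 8.8 / 7.4
z = 1.1892
NCE = NCE = 21.06z + 50
Carry z at full precision (z = 8.8 / 7.4) into the conversion:
NCE = 21.06 * (8.8 / 7.4) + 50 = 185.328 / 7.4 + 50
NCE = 25.0443 + 50
NCE = 75.0443

75.0443


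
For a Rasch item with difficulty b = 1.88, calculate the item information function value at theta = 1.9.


P = 1/(1+exp(-(1.9-1.88))) = 0.505
I = P*(1-P) = 0.505 * 0.495
I = 0.25

0.25


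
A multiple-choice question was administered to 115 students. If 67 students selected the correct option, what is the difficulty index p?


Item difficulty p = number correct / total examinees
p = 67 / 115
p = 0.5826

0.5826


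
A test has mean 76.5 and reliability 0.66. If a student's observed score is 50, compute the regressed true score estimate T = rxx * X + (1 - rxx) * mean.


T_est = rxx * X + (1 - rxx) * mean
T_est = 0.66 * 50 + 0.34 * 76.5
T_est = 33.0 + 26.01
T_est = 59.01

59.01


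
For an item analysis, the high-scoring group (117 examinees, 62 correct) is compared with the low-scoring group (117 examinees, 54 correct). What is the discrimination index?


p_upper = 62/117 = 0.5299
p_lower = 54/117 = 0.4615
D = 0.5299 - 0.4615 = 0.0684

0.0684


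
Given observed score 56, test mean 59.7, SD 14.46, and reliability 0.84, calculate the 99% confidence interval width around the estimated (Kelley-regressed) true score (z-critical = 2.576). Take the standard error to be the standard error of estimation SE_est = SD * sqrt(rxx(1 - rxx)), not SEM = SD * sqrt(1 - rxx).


True score estimate = 0.84*56 + 0.16*59.7 = 56.592
SE_est = SD * sqrt(rxx * (1 - rxx)) = 14.46 * sqrt(0.84 * 0.16) = 14.46 * sqrt(0.1344) = 5.301124
CI = T_est +/- z * SE_est, so width = 2 * z * SE_est = 2 * 2.576 * 5.301124
Width = 27.3114

27.3114


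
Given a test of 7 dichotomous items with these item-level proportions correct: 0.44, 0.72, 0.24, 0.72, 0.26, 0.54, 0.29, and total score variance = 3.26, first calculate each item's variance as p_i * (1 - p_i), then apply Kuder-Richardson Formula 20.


For each item, compute p_i * q_i:
  Item 1: 0.44 * 0.56 = 0.2464
  Item 2: 0.72 * 0.28 = 0.2016
  Item 3: 0.24 * 0.76 = 0.1824
  Item 4: 0.72 * 0.28 = 0.2016
  Item 5: 0.26 * 0.74 = 0.1924
  Item 6: 0.54 * 0.46 = 0.2484
  Item 7: 0.29 * 0.71 = 0.2059
Sum(p_i * q_i) = 0.2464 + 0.2016 + 0.1824 + 0.2016 + 0.1924 + 0.2484 + 0.2059 = 1.4787
KR-20 = (k/(k-1)) * (1 - Sum(p_i*q_i) / Var_total)
= (7/6) * (1 - 1.4787/3.26)
= 1.1667 * 0.5464
KR-20 = 0.6375

0.6375


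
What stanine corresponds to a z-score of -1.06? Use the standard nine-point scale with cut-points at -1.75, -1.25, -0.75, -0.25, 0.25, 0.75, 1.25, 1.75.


Stanine boundaries: [-1.75, -1.25, -0.75, -0.25, 0.25, 0.75, 1.25, 1.75]
z = -1.06
Check each boundary:
  z >= -1.75 -> could be stanine 2
  z >= -1.25 -> could be stanine 3
  z < -0.75
  z < -0.25
  z < 0.25
  z < 0.75
  z < 1.25
  z < 1.75
Highest qualifying boundary gives stanine = 3

3


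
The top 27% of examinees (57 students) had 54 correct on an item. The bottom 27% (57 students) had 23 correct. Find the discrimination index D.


p_upper = 54/57 = 0.9474
p_lower = 23/57 = 0.4035
D = 0.9474 - 0.4035 = 0.5439

0.5439


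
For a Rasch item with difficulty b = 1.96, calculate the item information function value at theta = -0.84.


P = 1/(1+exp(-(-0.84-1.96))) = 0.0573
I = P*(1-P) = 0.0573 * 0.9427
I = 0.054

0.054


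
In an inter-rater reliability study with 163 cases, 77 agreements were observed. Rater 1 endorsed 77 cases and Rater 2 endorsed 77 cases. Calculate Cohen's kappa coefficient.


P_o = 77/163 = 0.472393
P_e = (77*77 + 86*86) / 26569 = 0.501524
kappa = (P_o - P_e) / (1 - P_e)
kappa = (0.472393 - 0.501524) / (1 - 0.501524)
kappa = -0.0584

-0.0584


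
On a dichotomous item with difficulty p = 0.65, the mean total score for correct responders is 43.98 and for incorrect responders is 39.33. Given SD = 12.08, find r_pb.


q = 1 - p = 0.35
rpb = ((M1 - M0) / SD) * sqrt(p * q)
rpb = ((43.98 - 39.33) / 12.08) * sqrt(0.65 * 0.35)
rpb = 0.1836

0.1836


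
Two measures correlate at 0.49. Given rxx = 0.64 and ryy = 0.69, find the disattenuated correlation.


r_corrected = rxy / sqrt(rxx * ryy)
= 0.49 / sqrt(0.64 * 0.69)
= 0.49 / sqrt(0.4416)
= 0.49 / 0.66453
r_corrected = 0.7374

0.7374


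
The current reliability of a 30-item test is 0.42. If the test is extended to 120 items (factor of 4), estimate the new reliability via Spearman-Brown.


r_new = (n * rxx) / (1 + (n-1) * rxx)
r_new = (4 * 0.42) / (1 + 3 * 0.42)
r_new = 1.68 / 2.26
r_new = 0.7434

0.7434


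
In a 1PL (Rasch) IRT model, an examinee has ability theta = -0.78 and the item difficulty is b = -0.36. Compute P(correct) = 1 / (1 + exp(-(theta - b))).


theta - b = -0.78 - -0.36 = -0.42
exp(-(theta - b)) = exp(0.42) = 1.522
P = 1 / (1 + 1.522)
P = 0.3965

0.3965


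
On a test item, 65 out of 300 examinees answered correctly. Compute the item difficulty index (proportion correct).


Item difficulty p = number correct / total examinees
p = 65 / 300
p = 0.2167

0.2167


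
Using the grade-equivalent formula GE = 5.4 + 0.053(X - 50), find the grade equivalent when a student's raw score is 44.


raw - median = 44 - 50 = -6
slope * diff = 0.053 * -6 = -0.318
GE = 5.4 + -0.318
GE = 5.082

5.082


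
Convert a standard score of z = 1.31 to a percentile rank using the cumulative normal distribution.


CDF(z) = 0.5 * (1 + erf(z/sqrt(2)))
erf(0.9263) = 0.8098
CDF = 0.9049
Percentile rank = 0.9049 * 100 = 90.49

90.49


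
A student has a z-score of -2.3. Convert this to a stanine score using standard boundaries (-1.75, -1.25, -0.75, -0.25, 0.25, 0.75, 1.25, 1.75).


Stanine boundaries: [-1.75, -1.25, -0.75, -0.25, 0.25, 0.75, 1.25, 1.75]
z = -2.3
Check each boundary:
  z < -1.75
  z < -1.25
  z < -0.75
  z < -0.25
  z < 0.25
  z < 0.75
  z < 1.25
  z < 1.75
Highest qualifying boundary gives stanine = 1

1


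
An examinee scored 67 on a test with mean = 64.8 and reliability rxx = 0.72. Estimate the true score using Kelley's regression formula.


T_est = rxx * X + (1 - rxx) * mean
T_est = 0.72 * 67 + 0.28 * 64.8
T_est = 48.24 + 18.144
T_est = 66.384

66.384


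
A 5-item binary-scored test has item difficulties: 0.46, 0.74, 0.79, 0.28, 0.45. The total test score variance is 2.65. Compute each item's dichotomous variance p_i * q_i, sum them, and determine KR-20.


For each item, compute p_i * q_i:
  Item 1: 0.46 * 0.54 = 0.2484
  Item 2: 0.74 * 0.26 = 0.1924
  Item 3: 0.79 * 0.21 = 0.1659
  Item 4: 0.28 * 0.72 = 0.2016
  Item 5: 0.45 * 0.55 = 0.2475
Sum(p_i * q_i) = 0.2484 + 0.1924 + 0.1659 + 0.2016 + 0.2475 = 1.0558
KR-20 = (k/(k-1)) * (1 - Sum(p_i*q_i) / Var_total)
= (5/4) * (1 - 1.0558/2.65)
= 1.25 * 0.6016
KR-20 = 0.752

0.752


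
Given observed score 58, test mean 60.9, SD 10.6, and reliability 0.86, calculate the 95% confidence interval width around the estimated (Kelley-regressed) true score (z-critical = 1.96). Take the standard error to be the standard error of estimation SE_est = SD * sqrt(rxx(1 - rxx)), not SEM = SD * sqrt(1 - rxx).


True score estimate = 0.86*58 + 0.14*60.9 = 58.406
SE_est = SD * sqrt(rxx * (1 - rxx)) = 10.6 * sqrt(0.86 * 0.14) = 10.6 * sqrt(0.1204) = 3.678063
CI = T_est +/- z * SE_est, so width = 2 * z * SE_est = 2 * 1.96 * 3.678063
Width = 14.418

14.418


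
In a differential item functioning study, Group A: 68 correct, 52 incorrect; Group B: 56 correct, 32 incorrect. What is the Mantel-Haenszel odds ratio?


Odds_A = 68/52 = 1.3077
Odds_B = 56/32 = 1.75
OR = Odds_A / Odds_B = 1.3077 / 1.75
Exactly, OR = (68 * 32) / (52 * 56) = 2176 / 2912
OR = 0.7473

0.7473


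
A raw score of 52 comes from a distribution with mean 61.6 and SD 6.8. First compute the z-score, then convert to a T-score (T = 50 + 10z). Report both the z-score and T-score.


z = (X - mean) / SD = (52 - 61.6) / 6.8
z = -9.6 / 6.8
z = -1.4118
T-score = T = 50 + 10z
Carry z at full precision (z = -9.6 / 6.8) into the conversion:
T-score = 50 + 10 * (-9.6 / 6.8) = 50 + -96 / 6.8
T-score = 50 + -14.1176
T-score = 35.8824

35.8824


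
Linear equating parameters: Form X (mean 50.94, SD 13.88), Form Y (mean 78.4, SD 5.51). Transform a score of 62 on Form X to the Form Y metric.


slope = SD_Y / SD_X = 5.51 / 13.88 ~ 0.397
intercept = mean_Y - slope * mean_X = 78.4 - (5.51 / 13.88) * 50.94 ~ 58.1781
Y = slope * X + intercept. To avoid rounding drift from the rounded slope/intercept, evaluate the equivalent form Y = mean_Y + SD_Y * (X - mean_X) / SD_X at full precision:
Y = 78.4 + 5.51 * (62 - 50.94) / 13.88
Y = 78.4 + 5.51 * 11.06 / 13.88
Y = 78.4 + 60.9406 / 13.88
Y = 78.4 + 4.3905
Y = 82.7905

82.7905


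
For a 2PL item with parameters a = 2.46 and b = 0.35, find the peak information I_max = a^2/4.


For 2PL, max info at theta = b = 0.35
I_max = a^2 / 4 = 2.46^2 / 4
= 6.0516 / 4
I_max = 1.5129

1.5129


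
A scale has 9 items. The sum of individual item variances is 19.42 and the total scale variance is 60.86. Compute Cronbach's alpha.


alpha = (k/(k-1)) * (1 - sum(si^2)/s_total^2)
= (9/8) * (1 - 19.42/60.86)
alpha = 0.766

0.766


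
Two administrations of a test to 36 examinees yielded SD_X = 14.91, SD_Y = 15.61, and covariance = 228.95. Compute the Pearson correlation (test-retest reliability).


r = cov(X,Y) / (SD_X * SD_Y)
r = 228.95 / (14.91 * 15.61)
r = 228.95 / 232.7451
r = 0.9837

0.9837


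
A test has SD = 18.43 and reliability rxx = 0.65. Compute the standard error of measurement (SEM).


SEM = SD * sqrt(1 - rxx)
SEM = 18.43 * sqrt(1 - 0.65)
SEM = 18.43 * sqrt(0.35) = 18.43 * 0.591608
SEM = 10.9033

10.9033


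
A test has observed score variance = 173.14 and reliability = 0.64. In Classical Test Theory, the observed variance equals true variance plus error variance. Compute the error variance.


var_true = rxx * var_obs = 0.64 * 173.14 = 110.8096
var_error = var_obs - var_true
var_error = 173.14 - 110.8096
var_error = 62.3304

62.3304


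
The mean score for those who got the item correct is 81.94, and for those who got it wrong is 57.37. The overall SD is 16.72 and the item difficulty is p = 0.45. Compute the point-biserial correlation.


q = 1 - p = 0.55
rpb = ((M1 - M0) / SD) * sqrt(p * q)
rpb = ((81.94 - 57.37) / 16.72) * sqrt(0.45 * 0.55)
rpb = 0.7311

0.7311


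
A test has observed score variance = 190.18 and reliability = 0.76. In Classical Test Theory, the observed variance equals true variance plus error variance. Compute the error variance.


var_true = rxx * var_obs = 0.76 * 190.18 = 144.5368
var_error = var_obs - var_true
var_error = 190.18 - 144.5368
var_error = 45.6432

45.6432


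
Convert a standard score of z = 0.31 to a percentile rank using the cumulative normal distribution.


CDF(z) = 0.5 * (1 + erf(z/sqrt(2)))
erf(0.2192) = 0.2434
CDF = 0.6217
Percentile rank = 0.6217 * 100 = 62.17

62.17


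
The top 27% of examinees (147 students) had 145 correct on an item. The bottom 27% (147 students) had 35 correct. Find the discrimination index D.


p_upper = 145/147 = 0.9864
p_lower = 35/147 = 0.2381
D = 0.9864 - 0.2381 = 0.7483

0.7483


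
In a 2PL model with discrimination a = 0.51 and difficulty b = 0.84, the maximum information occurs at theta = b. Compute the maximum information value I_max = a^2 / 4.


For 2PL, max info at theta = b = 0.84
I_max = a^2 / 4 = 0.51^2 / 4
= 0.2601 / 4
I_max = 0.065

0.065


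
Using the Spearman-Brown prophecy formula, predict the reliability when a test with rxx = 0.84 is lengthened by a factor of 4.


r_new = (n * rxx) / (1 + (n-1) * rxx)
r_new = (4 * 0.84) / (1 + 3 * 0.84)
r_new = 3.36 / 3.52
r_new = 0.9545

0.9545


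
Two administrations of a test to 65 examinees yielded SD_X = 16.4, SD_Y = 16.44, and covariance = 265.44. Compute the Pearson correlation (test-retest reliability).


r = cov(X,Y) / (SD_X * SD_Y)
r = 265.44 / (16.4 * 16.44)
r = 265.44 / 269.616
r = 0.9845

0.9845


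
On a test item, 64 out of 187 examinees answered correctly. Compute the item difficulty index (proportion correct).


Item difficulty p = number correct / total examinees
p = 64 / 187
p = 0.3422

0.3422


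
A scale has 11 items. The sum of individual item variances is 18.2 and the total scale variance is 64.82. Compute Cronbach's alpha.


alpha = (k/(k-1)) * (1 - sum(si^2)/s_total^2)
= (11/10) * (1 - 18.2/64.82)
alpha = 0.7911

0.7911


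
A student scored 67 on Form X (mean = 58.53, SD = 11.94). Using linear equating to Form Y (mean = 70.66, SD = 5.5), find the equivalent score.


slope = SD_Y / SD_X = 5.5 / 11.94 ~ 0.4606
intercept = mean_Y - slope * mean_X = 70.66 - (5.5 / 11.94) * 58.53 ~ 43.6989
Y = slope * X + intercept. To avoid rounding drift from the rounded slope/intercept, evaluate the equivalent form Y = mean_Y + SD_Y * (X - mean_X) / SD_X at full precision:
Y = 70.66 + 5.5 * (67 - 58.53) / 11.94
Y = 70.66 + 5.5 * 8.47 / 11.94
Y = 70.66 + 46.585 / 11.94
Y = 70.66 + 3.9016
Y = 74.5616

74.5616


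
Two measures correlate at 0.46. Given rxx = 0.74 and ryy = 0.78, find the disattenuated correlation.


r_corrected = rxy / sqrt(rxx * ryy)
= 0.46 / sqrt(0.74 * 0.78)
= 0.46 / sqrt(0.5772)
= 0.46 / 0.759737
r_corrected = 0.6055

0.6055


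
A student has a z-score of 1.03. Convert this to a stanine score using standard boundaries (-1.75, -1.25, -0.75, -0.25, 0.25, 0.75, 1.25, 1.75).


Stanine boundaries: [-1.75, -1.25, -0.75, -0.25, 0.25, 0.75, 1.25, 1.75]
z = 1.03
Check each boundary:
  z >= -1.75 -> could be stanine 2
  z >= -1.25 -> could be stanine 3
  z >= -0.75 -> could be stanine 4
  z >= -0.25 -> could be stanine 5
  z >= 0.25 -> could be stanine 6
  z >= 0.75 -> could be stanine 7
  z < 1.25
  z < 1.75
Highest qualifying boundary gives stanine = 7

7


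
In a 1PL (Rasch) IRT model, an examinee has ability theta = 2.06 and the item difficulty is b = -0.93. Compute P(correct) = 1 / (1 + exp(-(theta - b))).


theta - b = 2.06 - -0.93 = 2.99
exp(-(theta - b)) = exp(-2.99) = 0.0503
P = 1 / (1 + 0.0503)
P = 0.9521

0.9521


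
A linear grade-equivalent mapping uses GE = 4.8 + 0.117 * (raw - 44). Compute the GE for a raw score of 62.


raw - median = 62 - 44 = 18
slope * diff = 0.117 * 18 = 2.106
GE = 4.8 + 2.106
GE = 6.906

6.906


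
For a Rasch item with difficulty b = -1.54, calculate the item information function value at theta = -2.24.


P = 1/(1+exp(-(-2.24--1.54))) = 0.3318
I = P*(1-P) = 0.3318 * 0.6682
I = 0.2217

0.2217


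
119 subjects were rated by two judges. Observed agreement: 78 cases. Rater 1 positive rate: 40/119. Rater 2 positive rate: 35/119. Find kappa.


P_o = 78/119 = 0.655462
P_e = (40*35 + 79*84) / 14161 = 0.567474
kappa = (P_o - P_e) / (1 - P_e)
kappa = (0.655462 - 0.567474) / (1 - 0.567474)
kappa = 0.2034

0.2034


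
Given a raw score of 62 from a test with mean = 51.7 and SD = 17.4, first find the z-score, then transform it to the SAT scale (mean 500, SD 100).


z = (X - mean) / SD = (62 - 51.7) / 17.4
z = 10.3 / 17.4
z = 0.592
SAT-scale = SAT = 500 + 100z
Carry z at full precision (z = 10.3 / 17.4) into the conversion:
SAT-scale = 500 + 100 * (10.3 / 17.4) = 500 + 1030 / 17.4
SAT-scale = 500 + 59.1954
SAT-scale = 559.1954

559.1954


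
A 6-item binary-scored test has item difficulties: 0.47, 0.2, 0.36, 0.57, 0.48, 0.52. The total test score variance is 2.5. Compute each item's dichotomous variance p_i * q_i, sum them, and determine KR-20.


For each item, compute p_i * q_i:
  Item 1: 0.47 * 0.53 = 0.2491
  Item 2: 0.2 * 0.8 = 0.16
  Item 3: 0.36 * 0.64 = 0.2304
  Item 4: 0.57 * 0.43 = 0.2451
  Item 5: 0.48 * 0.52 = 0.2496
  Item 6: 0.52 * 0.48 = 0.2496
Sum(p_i * q_i) = 0.2491 + 0.16 + 0.2304 + 0.2451 + 0.2496 + 0.2496 = 1.3838
KR-20 = (k/(k-1)) * (1 - Sum(p_i*q_i) / Var_total)
= (6/5) * (1 - 1.3838/2.5)
= 1.2 * 0.4465
KR-20 = 0.5358

0.5358


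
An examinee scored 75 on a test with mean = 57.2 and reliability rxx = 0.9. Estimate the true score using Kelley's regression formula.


T_est = rxx * X + (1 - rxx) * mean
T_est = 0.9 * 75 + 0.1 * 57.2
T_est = 67.5 + 5.72
T_est = 73.22

73.22


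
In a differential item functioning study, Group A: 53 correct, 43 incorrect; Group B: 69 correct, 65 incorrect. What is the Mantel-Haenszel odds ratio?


Odds_A = 53/43 = 1.2326
Odds_B = 69/65 = 1.0615
OR = Odds_A / Odds_B = 1.2326 / 1.0615
Exactly, OR = (53 * 65) / (43 * 69) = 3445 / 2967
OR = 1.1611

1.1611


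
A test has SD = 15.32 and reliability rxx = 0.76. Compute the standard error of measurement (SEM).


SEM = SD * sqrt(1 - rxx)
SEM = 15.32 * sqrt(1 - 0.76)
SEM = 15.32 * sqrt(0.24) = 15.32 * 0.489898
SEM = 7.5052

7.5052


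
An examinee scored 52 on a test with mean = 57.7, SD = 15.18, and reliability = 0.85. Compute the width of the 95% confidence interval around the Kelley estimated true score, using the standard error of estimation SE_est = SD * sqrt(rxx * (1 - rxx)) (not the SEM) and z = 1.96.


True score estimate = 0.85*52 + 0.15*57.7 = 52.855
SE_est = SD * sqrt(rxx * (1 - rxx)) = 15.18 * sqrt(0.85 * 0.15) = 15.18 * sqrt(0.1275) = 5.420344
CI = T_est +/- z * SE_est, so width = 2 * z * SE_est = 2 * 1.96 * 5.420344
Width = 21.2477

21.2477


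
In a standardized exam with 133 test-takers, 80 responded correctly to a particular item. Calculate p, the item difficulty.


Item difficulty p = number correct / total examinees
p = 80 / 133
p = 0.6015

0.6015


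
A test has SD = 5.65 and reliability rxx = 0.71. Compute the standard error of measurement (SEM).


SEM = SD * sqrt(1 - rxx)
SEM = 5.65 * sqrt(1 - 0.71)
SEM = 5.65 * sqrt(0.29) = 5.65 * 0.538516
SEM = 3.0426

3.0426


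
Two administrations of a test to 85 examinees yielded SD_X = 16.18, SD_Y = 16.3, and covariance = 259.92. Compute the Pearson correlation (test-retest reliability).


r = cov(X,Y) / (SD_X * SD_Y)
r = 259.92 / (16.18 * 16.3)
r = 259.92 / 263.734
r = 0.9855

0.9855


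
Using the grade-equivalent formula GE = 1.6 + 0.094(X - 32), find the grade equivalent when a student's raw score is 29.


raw - median = 29 - 32 = -3
slope * diff = 0.094 * -3 = -0.282
GE = 1.6 + -0.282
GE = 1.318

1.318


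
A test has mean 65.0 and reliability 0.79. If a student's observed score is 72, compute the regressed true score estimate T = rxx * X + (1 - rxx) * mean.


T_est = rxx * X + (1 - rxx) * mean
T_est = 0.79 * 72 + 0.21 * 65.0
T_est = 56.88 + 13.65
T_est = 70.53

70.53


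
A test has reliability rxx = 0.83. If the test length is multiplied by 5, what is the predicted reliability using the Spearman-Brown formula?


r_new = (n * rxx) / (1 + (n-1) * rxx)
r_new = (5 * 0.83) / (1 + 4 * 0.83)
r_new = 4.15 / 4.32
r_new = 0.9606

0.9606


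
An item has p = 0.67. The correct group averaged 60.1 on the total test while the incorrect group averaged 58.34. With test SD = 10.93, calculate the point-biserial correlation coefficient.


q = 1 - p = 0.33
rpb = ((M1 - M0) / SD) * sqrt(p * q)
rpb = ((60.1 - 58.34) / 10.93) * sqrt(0.67 * 0.33)
rpb = 0.0757

0.0757


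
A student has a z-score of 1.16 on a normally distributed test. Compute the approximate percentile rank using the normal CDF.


CDF(z) = 0.5 * (1 + erf(z/sqrt(2)))
erf(0.8202) = 0.754
CDF = 0.877
Percentile rank = 0.877 * 100 = 87.7

87.7


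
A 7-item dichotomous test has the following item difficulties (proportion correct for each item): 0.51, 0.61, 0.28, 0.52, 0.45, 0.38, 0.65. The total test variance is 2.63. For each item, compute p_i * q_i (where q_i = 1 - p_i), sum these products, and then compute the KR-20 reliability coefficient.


For each item, compute p_i * q_i:
  Item 1: 0.51 * 0.49 = 0.2499
  Item 2: 0.61 * 0.39 = 0.2379
  Item 3: 0.28 * 0.72 = 0.2016
  Item 4: 0.52 * 0.48 = 0.2496
  Item 5: 0.45 * 0.55 = 0.2475
  Item 6: 0.38 * 0.62 = 0.2356
  Item 7: 0.65 * 0.35 = 0.2275
Sum(p_i * q_i) = 0.2499 + 0.2379 + 0.2016 + 0.2496 + 0.2475 + 0.2356 + 0.2275 = 1.6496
KR-20 = (k/(k-1)) * (1 - Sum(p_i*q_i) / Var_total)
= (7/6) * (1 - 1.6496/2.63)
= 1.1667 * 0.3728
KR-20 = 0.4349

0.4349


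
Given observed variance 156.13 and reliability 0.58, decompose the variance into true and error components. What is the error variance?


var_true = rxx * var_obs = 0.58 * 156.13 = 90.5554
var_error = var_obs - var_true
var_error = 156.13 - 90.5554
var_error = 65.5746

65.5746


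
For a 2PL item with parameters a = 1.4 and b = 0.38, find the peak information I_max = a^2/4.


For 2PL, max info at theta = b = 0.38
I_max = a^2 / 4 = 1.4^2 / 4
= 1.96 / 4
I_max = 0.49

0.49


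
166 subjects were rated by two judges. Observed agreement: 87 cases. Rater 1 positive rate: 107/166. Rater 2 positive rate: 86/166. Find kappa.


P_o = 87/166 = 0.524096
P_e = (107*86 + 59*80) / 27556 = 0.505226
kappa = (P_o - P_e) / (1 - P_e)
kappa = (0.524096 - 0.505226) / (1 - 0.505226)
kappa = 0.0381

0.0381


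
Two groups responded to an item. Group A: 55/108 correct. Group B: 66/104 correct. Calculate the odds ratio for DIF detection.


Odds_A = 55/53 = 1.0377
Odds_B = 66/38 = 1.7368
OR = Odds_A / Odds_B = 1.0377 / 1.7368
Exactly, OR = (55 * 38) / (53 * 66) = 2090 / 3498
OR = 0.5975

0.5975


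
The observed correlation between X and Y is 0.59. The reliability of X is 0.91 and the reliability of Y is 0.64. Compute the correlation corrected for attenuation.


r_corrected = rxy / sqrt(rxx * ryy)
= 0.59 / sqrt(0.91 * 0.64)
= 0.59 / sqrt(0.5824)
= 0.59 / 0.763151
r_corrected = 0.7731

0.7731


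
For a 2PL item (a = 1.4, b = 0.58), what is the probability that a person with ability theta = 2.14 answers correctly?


a*(theta - b) = 1.4 * (2.14 - 0.58) = 2.184
exp(-2.184) = 0.1126
P = 1 / (1 + 0.1126)
P = 0.8988

0.8988


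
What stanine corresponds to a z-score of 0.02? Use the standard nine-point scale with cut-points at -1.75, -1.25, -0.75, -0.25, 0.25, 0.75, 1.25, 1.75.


Stanine boundaries: [-1.75, -1.25, -0.75, -0.25, 0.25, 0.75, 1.25, 1.75]
z = 0.02
Check each boundary:
  z >= -1.75 -> could be stanine 2
  z >= -1.25 -> could be stanine 3
  z >= -0.75 -> could be stanine 4
  z >= -0.25 -> could be stanine 5
  z < 0.25
  z < 0.75
  z < 1.25
  z < 1.75
Highest qualifying boundary gives stanine = 5

5


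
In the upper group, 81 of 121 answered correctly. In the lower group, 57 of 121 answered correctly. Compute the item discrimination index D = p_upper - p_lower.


p_upper = 81/121 = 0.6694
p_lower = 57/121 = 0.4711
D = 0.6694 - 0.4711 = 0.1983

0.1983


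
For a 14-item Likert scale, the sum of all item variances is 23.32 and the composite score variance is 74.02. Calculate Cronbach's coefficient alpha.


alpha = (k/(k-1)) * (1 - sum(si^2)/s_total^2)
= (14/13) * (1 - 23.32/74.02)
alpha = 0.7376

0.7376


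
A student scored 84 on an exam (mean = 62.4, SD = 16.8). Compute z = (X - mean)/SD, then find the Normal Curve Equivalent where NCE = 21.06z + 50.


z = (X - mean) / SD = (84 - 62.4) / 16.8
z = 21.6 / 16.8
z = 1.2857
NCE = NCE = 21.06z + 50
Carry z at full precision (z = 21.6 / 16.8) into the conversion:
NCE = 21.06 * (21.6 / 16.8) + 50 = 454.896 / 16.8 + 50
NCE = 27.0771 + 50
NCE = 77.0771

77.0771


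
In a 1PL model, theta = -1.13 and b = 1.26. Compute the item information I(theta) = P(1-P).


P = 1/(1+exp(-(-1.13-1.26))) = 0.0839
I = P*(1-P) = 0.0839 * 0.9161
I = 0.0769

0.0769


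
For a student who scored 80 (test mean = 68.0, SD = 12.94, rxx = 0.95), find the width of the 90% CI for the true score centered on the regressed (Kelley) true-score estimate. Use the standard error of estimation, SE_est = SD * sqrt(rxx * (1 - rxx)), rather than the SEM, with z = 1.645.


True score estimate = 0.95*80 + 0.05*68.0 = 79.4
SE_est = SD * sqrt(rxx * (1 - rxx)) = 12.94 * sqrt(0.95 * 0.05) = 12.94 * sqrt(0.0475) = 2.820208
CI = T_est +/- z * SE_est, so width = 2 * z * SE_est = 2 * 1.645 * 2.820208
Width = 9.2785

9.2785


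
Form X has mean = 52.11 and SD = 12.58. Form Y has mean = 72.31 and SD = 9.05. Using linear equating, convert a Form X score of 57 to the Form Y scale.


slope = SD_Y / SD_X = 9.05 / 12.58 ~ 0.7194
intercept = mean_Y - slope * mean_X = 72.31 - (9.05 / 12.58) * 52.11 ~ 34.8223
Y = slope * X + intercept. To avoid rounding drift from the rounded slope/intercept, evaluate the equivalent form Y = mean_Y + SD_Y * (X - mean_X) / SD_X at full precision:
Y = 72.31 + 9.05 * (57 - 52.11) / 12.58
Y = 72.31 + 9.05 * 4.89 / 12.58
Y = 72.31 + 44.2545 / 12.58
Y = 72.31 + 3.5178
Y = 75.8278

75.8278


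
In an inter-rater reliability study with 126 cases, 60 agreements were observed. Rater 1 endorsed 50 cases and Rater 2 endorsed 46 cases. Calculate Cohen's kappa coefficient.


P_o = 60/126 = 0.47619
P_e = (50*46 + 76*80) / 15876 = 0.527841
kappa = (P_o - P_e) / (1 - P_e)
kappa = (0.47619 - 0.527841) / (1 - 0.527841)
kappa = -0.1094

-0.1094


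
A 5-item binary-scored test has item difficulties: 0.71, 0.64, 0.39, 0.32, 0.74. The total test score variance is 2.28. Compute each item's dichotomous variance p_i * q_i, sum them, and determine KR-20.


For each item, compute p_i * q_i:
  Item 1: 0.71 * 0.29 = 0.2059
  Item 2: 0.64 * 0.36 = 0.2304
  Item 3: 0.39 * 0.61 = 0.2379
  Item 4: 0.32 * 0.68 = 0.2176
  Item 5: 0.74 * 0.26 = 0.1924
Sum(p_i * q_i) = 0.2059 + 0.2304 + 0.2379 + 0.2176 + 0.1924 = 1.0842
KR-20 = (k/(k-1)) * (1 - Sum(p_i*q_i) / Var_total)
= (5/4) * (1 - 1.0842/2.28)
= 1.25 * 0.5245
KR-20 = 0.6556

0.6556


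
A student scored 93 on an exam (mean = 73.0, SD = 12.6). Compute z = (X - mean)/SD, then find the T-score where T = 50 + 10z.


z = (X - mean) / SD = (93 - 73.0) / 12.6
z = 20.0 / 12.6
z = 1.5873
T-score = T = 50 + 10z
Carry z at full precision (z = 20.0 / 12.6) into the conversion:
T-score = 50 + 10 * (20.0 / 12.6) = 50 + 200 / 12.6
T-score = 50 + 15.873
T-score = 65.873

65.873


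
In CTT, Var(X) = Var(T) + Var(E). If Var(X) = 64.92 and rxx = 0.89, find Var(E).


var_true = rxx * var_obs = 0.89 * 64.92 = 57.7788
var_error = var_obs - var_true
var_error = 64.92 - 57.7788
var_error = 7.1412

7.1412


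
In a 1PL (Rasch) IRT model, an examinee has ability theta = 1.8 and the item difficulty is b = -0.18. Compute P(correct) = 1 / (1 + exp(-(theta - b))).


theta - b = 1.8 - -0.18 = 1.98
exp(-(theta - b)) = exp(-1.98) = 0.1381
P = 1 / (1 + 0.1381)
P = 0.8787

0.8787


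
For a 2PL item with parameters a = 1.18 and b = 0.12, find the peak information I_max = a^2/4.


For 2PL, max info at theta = b = 0.12
I_max = a^2 / 4 = 1.18^2 / 4
= 1.3924 / 4
I_max = 0.3481

0.3481


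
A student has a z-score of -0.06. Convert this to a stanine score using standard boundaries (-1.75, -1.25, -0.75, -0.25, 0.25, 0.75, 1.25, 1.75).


Stanine boundaries: [-1.75, -1.25, -0.75, -0.25, 0.25, 0.75, 1.25, 1.75]
z = -0.06
Check each boundary:
  z >= -1.75 -> could be stanine 2
  z >= -1.25 -> could be stanine 3
  z >= -0.75 -> could be stanine 4
  z >= -0.25 -> could be stanine 5
  z < 0.25
  z < 0.75
  z < 1.25
  z < 1.75
Highest qualifying boundary gives stanine = 5

5


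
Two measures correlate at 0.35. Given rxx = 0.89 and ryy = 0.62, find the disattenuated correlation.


r_corrected = rxy / sqrt(rxx * ryy)
= 0.35 / sqrt(0.89 * 0.62)
= 0.35 / sqrt(0.5518)
= 0.35 / 0.742832
r_corrected = 0.4712

0.4712


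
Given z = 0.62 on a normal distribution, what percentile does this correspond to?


CDF(z) = 0.5 * (1 + erf(z/sqrt(2)))
erf(0.4384) = 0.4647
CDF = 0.7324
Percentile rank = 0.7324 * 100 = 73.24

73.24


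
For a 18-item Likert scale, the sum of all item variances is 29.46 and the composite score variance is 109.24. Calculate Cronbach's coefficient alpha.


alpha = (k/(k-1)) * (1 - sum(si^2)/s_total^2)
= (18/17) * (1 - 29.46/109.24)
alpha = 0.7733

0.7733


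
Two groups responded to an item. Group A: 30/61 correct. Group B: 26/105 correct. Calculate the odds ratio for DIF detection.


Odds_A = 30/31 = 0.9677
Odds_B = 26/79 = 0.3291
OR = Odds_A / Odds_B = 0.9677 / 0.3291
Exactly, OR = (30 * 79) / (31 * 26) = 2370 / 806
OR = 2.9404

2.9404


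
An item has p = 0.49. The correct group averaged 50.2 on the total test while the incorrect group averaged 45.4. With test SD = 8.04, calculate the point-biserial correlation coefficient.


q = 1 - p = 0.51
rpb = ((M1 - M0) / SD) * sqrt(p * q)
rpb = ((50.2 - 45.4) / 8.04) * sqrt(0.49 * 0.51)
rpb = 0.2984

0.2984


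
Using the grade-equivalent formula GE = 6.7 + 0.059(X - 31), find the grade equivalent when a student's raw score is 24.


raw - median = 24 - 31 = -7
slope * diff = 0.059 * -7 = -0.413
GE = 6.7 + -0.413
GE = 6.287

6.287


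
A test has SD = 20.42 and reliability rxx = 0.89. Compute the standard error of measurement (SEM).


SEM = SD * sqrt(1 - rxx)
SEM = 20.42 * sqrt(1 - 0.89)
SEM = 20.42 * sqrt(0.11) = 20.42 * 0.331662
SEM = 6.7725

6.7725


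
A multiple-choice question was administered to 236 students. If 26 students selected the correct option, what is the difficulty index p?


Item difficulty p = number correct / total examinees
p = 26 / 236
p = 0.1102

0.1102


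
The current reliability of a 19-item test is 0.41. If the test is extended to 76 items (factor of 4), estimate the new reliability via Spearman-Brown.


r_new = (n * rxx) / (1 + (n-1) * rxx)
r_new = (4 * 0.41) / (1 + 3 * 0.41)
r_new = 1.64 / 2.23
r_new = 0.7354

0.7354


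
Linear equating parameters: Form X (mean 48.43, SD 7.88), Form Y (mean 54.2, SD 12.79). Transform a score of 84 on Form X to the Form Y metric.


slope = SD_Y / SD_X = 12.79 / 7.88 ~ 1.6231
intercept = mean_Y - slope * mean_X = 54.2 - (12.79 / 7.88) * 48.43 ~ -24.4066
Y = slope * X + intercept. To avoid rounding drift from the rounded slope/intercept, evaluate the equivalent form Y = mean_Y + SD_Y * (X - mean_X) / SD_X at full precision:
Y = 54.2 + 12.79 * (84 - 48.43) / 7.88
Y = 54.2 + 12.79 * 35.57 / 7.88
Y = 54.2 + 454.9403 / 7.88
Y = 54.2 + 57.7335
Y = 111.9335

111.9335


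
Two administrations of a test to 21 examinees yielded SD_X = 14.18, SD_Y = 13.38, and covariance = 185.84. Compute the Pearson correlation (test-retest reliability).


r = cov(X,Y) / (SD_X * SD_Y)
r = 185.84 / (14.18 * 13.38)
r = 185.84 / 189.7284
r = 0.9795

0.9795


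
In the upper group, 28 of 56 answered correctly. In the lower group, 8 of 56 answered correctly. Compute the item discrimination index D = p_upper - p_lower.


p_upper = 28/56 = 0.5
p_lower = 8/56 = 0.1429
D = 0.5 - 0.1429 = 0.3571

0.3571


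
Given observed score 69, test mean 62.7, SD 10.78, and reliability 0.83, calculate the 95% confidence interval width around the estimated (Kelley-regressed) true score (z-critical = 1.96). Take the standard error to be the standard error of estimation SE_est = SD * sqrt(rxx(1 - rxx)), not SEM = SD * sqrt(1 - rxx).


True score estimate = 0.83*69 + 0.17*62.7 = 67.929
SE_est = SD * sqrt(rxx * (1 - rxx)) = 10.78 * sqrt(0.83 * 0.17) = 10.78 * sqrt(0.1411) = 4.049322
CI = T_est +/- z * SE_est, so width = 2 * z * SE_est = 2 * 1.96 * 4.049322
Width = 15.8733

15.8733


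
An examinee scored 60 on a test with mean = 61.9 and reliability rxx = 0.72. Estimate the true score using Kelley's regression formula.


T_est = rxx * X + (1 - rxx) * mean
T_est = 0.72 * 60 + 0.28 * 61.9
T_est = 43.2 + 17.332
T_est = 60.532

60.532


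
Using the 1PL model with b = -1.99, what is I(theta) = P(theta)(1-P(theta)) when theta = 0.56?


P = 1/(1+exp(-(0.56--1.99))) = 0.9276
I = P*(1-P) = 0.9276 * 0.0724
I = 0.0672

0.0672


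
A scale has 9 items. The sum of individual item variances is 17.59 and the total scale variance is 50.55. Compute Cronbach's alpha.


alpha = (k/(k-1)) * (1 - sum(si^2)/s_total^2)
= (9/8) * (1 - 17.59/50.55)
alpha = 0.7335

0.7335


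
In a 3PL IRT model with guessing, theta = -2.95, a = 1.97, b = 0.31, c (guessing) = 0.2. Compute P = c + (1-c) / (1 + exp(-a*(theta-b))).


logit = 1.97*(-2.95 - 0.31) = -6.4222
P* = 1/(1 + exp(--6.4222)) = 0.0016
P = 0.2 + (1 - 0.2) * 0.0016
P = 0.2013

0.2013


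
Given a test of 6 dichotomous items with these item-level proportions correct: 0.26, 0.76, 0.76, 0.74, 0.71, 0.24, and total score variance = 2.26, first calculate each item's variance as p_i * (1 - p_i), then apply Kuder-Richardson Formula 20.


For each item, compute p_i * q_i:
  Item 1: 0.26 * 0.74 = 0.1924
  Item 2: 0.76 * 0.24 = 0.1824
  Item 3: 0.76 * 0.24 = 0.1824
  Item 4: 0.74 * 0.26 = 0.1924
  Item 5: 0.71 * 0.29 = 0.2059
  Item 6: 0.24 * 0.76 = 0.1824
Sum(p_i * q_i) = 0.1924 + 0.1824 + 0.1824 + 0.1924 + 0.2059 + 0.1824 = 1.1379
KR-20 = (k/(k-1)) * (1 - Sum(p_i*q_i) / Var_total)
= (6/5) * (1 - 1.1379/2.26)
= 1.2 * 0.4965
KR-20 = 0.5958

0.5958


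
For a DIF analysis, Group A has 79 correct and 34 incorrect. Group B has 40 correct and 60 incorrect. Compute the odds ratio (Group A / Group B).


Odds_A = 79/34 = 2.3235
Odds_B = 40/60 = 0.6667
OR = Odds_A / Odds_B = 2.3235 / 0.6667
Exactly, OR = (79 * 60) / (34 * 40) = 4740 / 1360
OR = 3.4853

3.4853


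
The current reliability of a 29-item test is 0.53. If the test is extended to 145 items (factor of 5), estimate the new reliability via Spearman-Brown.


r_new = (n * rxx) / (1 + (n-1) * rxx)
r_new = (5 * 0.53) / (1 + 4 * 0.53)
r_new = 2.65 / 3.12
r_new = 0.8494

0.8494


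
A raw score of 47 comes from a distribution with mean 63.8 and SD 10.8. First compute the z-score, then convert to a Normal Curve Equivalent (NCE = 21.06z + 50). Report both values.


z = (X - mean) / SD = (47 - 63.8) / 10.8
z = -16.8 / 10.8
z = -1.5556
NCE = NCE = 21.06z + 50
Carry z at full precision (z = -16.8 / 10.8) into the conversion:
NCE = 21.06 * (-16.8 / 10.8) + 50 = -353.808 / 10.8 + 50
NCE = -32.76 + 50
NCE = 17.24

17.24


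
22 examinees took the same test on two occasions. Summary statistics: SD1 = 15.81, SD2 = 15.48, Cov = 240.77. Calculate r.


r = cov(X,Y) / (SD_X * SD_Y)
r = 240.77 / (15.81 * 15.48)
r = 240.77 / 244.7388
r = 0.9838

0.9838


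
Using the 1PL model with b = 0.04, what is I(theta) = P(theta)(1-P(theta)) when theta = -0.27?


P = 1/(1+exp(-(-0.27-0.04))) = 0.4231
I = P*(1-P) = 0.4231 * 0.5769
I = 0.2441

0.2441


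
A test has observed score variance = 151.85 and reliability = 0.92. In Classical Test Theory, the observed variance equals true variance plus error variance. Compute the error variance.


var_true = rxx * var_obs = 0.92 * 151.85 = 139.702
var_error = var_obs - var_true
var_error = 151.85 - 139.702
var_error = 12.148

12.148


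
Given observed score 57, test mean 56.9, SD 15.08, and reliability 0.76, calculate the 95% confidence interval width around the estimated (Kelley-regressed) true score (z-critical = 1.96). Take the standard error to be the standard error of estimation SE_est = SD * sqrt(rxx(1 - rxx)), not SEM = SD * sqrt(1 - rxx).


True score estimate = 0.76*57 + 0.24*56.9 = 56.976
SE_est = SD * sqrt(rxx * (1 - rxx)) = 15.08 * sqrt(0.76 * 0.24) = 15.08 * sqrt(0.1824) = 6.440414
CI = T_est +/- z * SE_est, so width = 2 * z * SE_est = 2 * 1.96 * 6.440414
Width = 25.2464

25.2464


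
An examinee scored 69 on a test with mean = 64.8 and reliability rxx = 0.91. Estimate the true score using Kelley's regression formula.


T_est = rxx * X + (1 - rxx) * mean
T_est = 0.91 * 69 + 0.09 * 64.8
T_est = 62.79 + 5.832
T_est = 68.622

68.622


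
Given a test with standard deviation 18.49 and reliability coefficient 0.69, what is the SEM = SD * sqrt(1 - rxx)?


SEM = SD * sqrt(1 - rxx)
SEM = 18.49 * sqrt(1 - 0.69)
SEM = 18.49 * sqrt(0.31) = 18.49 * 0.556776
SEM = 10.2948

10.2948


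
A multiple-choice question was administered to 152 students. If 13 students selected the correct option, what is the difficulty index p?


Item difficulty p = number correct / total examinees
p = 13 / 152
p = 0.0855

0.0855
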